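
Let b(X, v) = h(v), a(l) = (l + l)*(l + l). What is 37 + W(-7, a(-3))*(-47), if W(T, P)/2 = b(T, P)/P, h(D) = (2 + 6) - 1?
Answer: 337/18 ≈ 18.722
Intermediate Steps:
h(D) = 7 (h(D) = 8 - 1 = 7)
a(l) = 4*l² (a(l) = (2*l)*(2*l) = 4*l²)
b(X, v) = 7
W(T, P) = 14/P (W(T, P) = 2*(7/P) = 14/P)
37 + W(-7, a(-3))*(-47) = 37 + (14/((4*(-3)²)))*(-47) = 37 + (14/((4*9)))*(-47) = 37 + (14/36)*(-47) = 37 + (14*(1/36))*(-47) = 37 + (7/18)*(-47) = 37 - 329/18 = 337/18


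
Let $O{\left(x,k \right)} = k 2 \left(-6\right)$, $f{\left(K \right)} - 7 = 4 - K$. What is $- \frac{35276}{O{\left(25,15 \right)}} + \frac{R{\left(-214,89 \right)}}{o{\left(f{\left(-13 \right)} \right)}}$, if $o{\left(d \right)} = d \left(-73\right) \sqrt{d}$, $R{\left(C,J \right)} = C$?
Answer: $\frac{8819}{45} + \frac{107 \sqrt{6}}{10512} \approx 196.0$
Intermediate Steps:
$f{\left(K \right)} = 11 - K$ ($f{\left(K \right)} = 7 - \left(-4 + K\right) = 11 - K$)
$O{\left(x,k \right)} = - 12 k$ ($O{\left(x,k \right)} = 2 k \left(-6\right) = - 12 k$)
$o{\left(d \right)} = - 73 d^{\frac{3}{2}}$ ($o{\left(d \right)} = - 73 d \sqrt{d} = - 73 d^{\frac{3}{2}}$)
$- \frac{35276}{O{\left(25,15 \right)}} + \frac{R{\left(-214,89 \right)}}{o{\left(f{\left(-13 \right)} \right)}} = - \frac{35276}{\left(-12\right) 15} - \frac{214}{\left(-73\right) \left(11 - -13\right)^{\frac{3}{2}}} = - \frac{35276}{-180} - \frac{214}{\left(-73\right) \left(11 + 13\right)^{\frac{3}{2}}} = \left(-35276\right) \left(- \frac{1}{180}\right) - \frac{214}{\left(-73\right) 24^{\frac{3}{2}}} = \frac{8819}{45} - \frac{214}{\left(-73\right) 48 \sqrt{6}} = \frac{8819}{45} - \frac{214}{\left(-3504\right) \sqrt{6}} = \frac{8819}{45} - 214 \left(- \frac{\sqrt{6}}{21024}\right) = \frac{8819}{45} + \frac{107 \sqrt{6}}{10512}$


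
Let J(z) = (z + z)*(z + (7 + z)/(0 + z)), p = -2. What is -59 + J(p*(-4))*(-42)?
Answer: -6695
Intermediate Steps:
J(z) = 2*z*(z + (7 + z)/z) (J(z) = (2*z)*(z + (7 + z)/z) = 2*z*(z + (7 + z)/z))
-59 + J(p*(-4))*(-42) = -59 + (14 + 2*(-2*(-4)) + 2*(-2*(-4))²)*(-42) = -59 + (14 + 2*8 + 2*8²)*(-42) = -59 + (14 + 16 + 2*64)*(-42) = -59 + (14 + 16 + 128)*(-42) = -59 + 158*(-42) = -59 - 6636 = -6695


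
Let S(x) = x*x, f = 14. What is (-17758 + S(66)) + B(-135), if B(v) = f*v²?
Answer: 241748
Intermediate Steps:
B(v) = 14*v²
S(x) = x²
(-17758 + S(66)) + B(-135) = (-17758 + 66²) + 14*(-135)² = (-17758 + 4356) + 14*18225 = -13402 + 255150 = 241748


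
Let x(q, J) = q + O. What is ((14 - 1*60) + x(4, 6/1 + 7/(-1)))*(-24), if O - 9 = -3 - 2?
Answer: 912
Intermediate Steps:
O = 4 (O = 9 + (-3 - 2) = 9 - 5 = 4)
x(q, J) = 4 + q (x(q, J) = q + 4 = 4 + q)
((14 - 1*60) + x(4, 6/1 + 7/(-1)))*(-24) = ((14 - 1*60) + (4 + 4))*(-24) = ((14 - 60) + 8)*(-24) = (-46 + 8)*(-24) = -38*(-24) = 912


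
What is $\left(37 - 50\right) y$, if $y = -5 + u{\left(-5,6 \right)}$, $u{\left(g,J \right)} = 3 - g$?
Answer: $-39$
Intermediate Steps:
$y = 3$ ($y = -5 + \left(3 - -5\right) = -5 + \left(3 + 5\right) = -5 + 8 = 3$)
$\left(37 - 50\right) y = \left(37 - 50\right) 3 = \left(-13\right) 3 = -39$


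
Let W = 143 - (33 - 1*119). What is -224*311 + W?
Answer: -69435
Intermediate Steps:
W = 229 (W = 143 - (33 - 119) = 143 - 1*(-86) = 143 + 86 = 229)
-224*311 + W = -224*311 + 229 = -69664 + 229 = -69435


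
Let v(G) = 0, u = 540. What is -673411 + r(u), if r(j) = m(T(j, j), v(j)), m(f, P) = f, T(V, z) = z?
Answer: -672871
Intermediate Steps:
r(j) = j
-673411 + r(u) = -673411 + 540 = -672871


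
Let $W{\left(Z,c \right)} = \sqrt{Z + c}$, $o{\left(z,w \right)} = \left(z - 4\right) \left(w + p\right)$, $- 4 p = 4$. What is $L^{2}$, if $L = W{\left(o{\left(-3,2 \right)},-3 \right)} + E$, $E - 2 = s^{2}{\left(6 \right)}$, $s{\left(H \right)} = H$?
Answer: $\left(38 + i \sqrt{10}\right)^{2} \approx 1434.0 + 240.33 i$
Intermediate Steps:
$p = -1$ ($p = \left(- \frac{1}{4}\right) 4 = -1$)
$o{\left(z,w \right)} = \left(-1 + w\right) \left(-4 + z\right)$ ($o{\left(z,w \right)} = \left(z - 4\right) \left(w - 1\right) = \left(-4 + z\right) \left(-1 + w\right) = \left(-1 + w\right) \left(-4 + z\right)$)
$E = 38$ ($E = 2 + 6^{2} = 2 + 36 = 38$)
$L = 38 + i \sqrt{10}$ ($L = \sqrt{\left(4 - -3 - 8 + 2 \left(-3\right)\right) - 3} + 38 = \sqrt{\left(4 + 3 - 8 - 6\right) - 3} + 38 = \sqrt{-7 - 3} + 38 = \sqrt{-10} + 38 = i \sqrt{10} + 38 = 38 + i \sqrt{10} \approx 38.0 + 3.1623 i$)
$L^{2} = \left(38 + i \sqrt{10}\right)^{2}$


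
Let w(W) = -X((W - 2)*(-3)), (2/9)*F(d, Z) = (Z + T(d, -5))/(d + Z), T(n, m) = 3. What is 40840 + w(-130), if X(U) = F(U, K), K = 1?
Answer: 16213462/397 ≈ 40840.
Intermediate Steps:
F(d, Z) = 9*(3 + Z)/(2*(Z + d)) (F(d, Z) = 9*((Z + 3)/(d + Z))/2 = 9*((3 + Z)/(Z + d))/2 = 9*(3 + Z)/(2*(Z + d)))
X(U) = 18/(1 + U) (X(U) = 9*(3 + 1)/(2*(1 + U)) = (9/2)*4/(1 + U) = 18/(1 + U))
w(W) = -18/(7 - 3*W) (w(W) = -18/(1 + (W - 2)*(-3)) = -18/(1 + (-2 + W)*(-3)) = -18/(1 + (6 - 3*W)) = -18/(7 - 3*W))
40840 + w(-130) = 40840 + 18/(-7 + 3*(-130)) = 40840 + 18/(-7 - 390) = 40840 + 18/(-397) = 40840 + 18*(-1/397) = 40840 - 18/397 = 16213462/397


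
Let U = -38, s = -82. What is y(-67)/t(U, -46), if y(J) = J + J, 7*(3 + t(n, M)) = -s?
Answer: -938/61 ≈ -15.377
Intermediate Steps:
t(n, M) = 61/7 (t(n, M) = -3 + (-1*(-82))/7 = -3 + (1/7)*82 = -3 + 82/7 = 61/7)
y(J) = 2*J
y(-67)/t(U, -46) = (2*(-67))/(61/7) = -134*7/61 = -938/61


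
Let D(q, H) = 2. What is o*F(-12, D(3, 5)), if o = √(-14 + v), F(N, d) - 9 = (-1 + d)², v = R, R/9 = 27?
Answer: 10*√229 ≈ 151.33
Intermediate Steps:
R = 243 (R = 9*27 = 243)
v = 243
F(N, d) = 9 + (-1 + d)²
o = √229 (o = √(-14 + 243) = √229 ≈ 15.133)
o*F(-12, D(3, 5)) = √229*(9 + (-1 + 2)²) = √229*(9 + 1²) = √229*(9 + 1) = √229*10 = 10*√229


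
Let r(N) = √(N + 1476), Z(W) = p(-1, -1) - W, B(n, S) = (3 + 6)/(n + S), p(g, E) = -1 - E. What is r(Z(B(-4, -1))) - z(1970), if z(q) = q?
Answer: -1970 + 3*√4105/5 ≈ -1931.6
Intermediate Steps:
B(n, S) = 9/(S + n)
Z(W) = -W (Z(W) = (-1 - 1*(-1)) - W = (-1 + 1) - W = 0 - W = -W)
r(N) = √(1476 + N)
r(Z(B(-4, -1))) - z(1970) = √(1476 - 9/(-1 - 4)) - 1*1970 = √(1476 - 9/(-5)) - 1970 = √(1476 - 9*(-1)/5) - 1970 = √(1476 - 1*(-9/5)) - 1970 = √(1476 + 9/5) - 1970 = √(7389/5) - 1970 = 3*√4105/5 - 1970 = -1970 + 3*√4105/5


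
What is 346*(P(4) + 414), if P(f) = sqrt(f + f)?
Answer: 143244 + 692*sqrt(2) ≈ 1.4422e+5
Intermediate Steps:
P(f) = sqrt(2)*sqrt(f) (P(f) = sqrt(2*f) = sqrt(2)*sqrt(f))
346*(P(4) + 414) = 346*(sqrt(2)*sqrt(4) + 414) = 346*(sqrt(2)*2 + 414) = 346*(2*sqrt(2) + 414) = 346*(414 + 2*sqrt(2)) = 143244 + 692*sqrt(2)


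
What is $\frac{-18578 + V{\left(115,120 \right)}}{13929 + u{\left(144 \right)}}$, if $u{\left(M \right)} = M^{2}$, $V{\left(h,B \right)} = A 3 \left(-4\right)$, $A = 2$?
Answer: $- \frac{18602}{34665} \approx -0.53662$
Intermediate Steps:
$V{\left(h,B \right)} = -24$ ($V{\left(h,B \right)} = 2 \cdot 3 \left(-4\right) = 6 \left(-4\right) = -24$)
$\frac{-18578 + V{\left(115,120 \right)}}{13929 + u{\left(144 \right)}} = \frac{-18578 - 24}{13929 + 144^{2}} = - \frac{18602}{13929 + 20736} = - \frac{18602}{34665}$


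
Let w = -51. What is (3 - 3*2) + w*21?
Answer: -1074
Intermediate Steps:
(3 - 3*2) + w*21 = (3 - 3*2) - 51*21 = (3 - 6) - 1071 = -3 - 1071 = -1074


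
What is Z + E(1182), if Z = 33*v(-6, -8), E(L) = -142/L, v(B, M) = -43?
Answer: -838700/591 ≈ -1419.1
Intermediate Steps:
Z = -1419 (Z = 33*(-43) = -1419)
Z + E(1182) = -1419 - 142/1182 = -1419 - 142*1/1182 = -1419 - 71/591 = -838700/591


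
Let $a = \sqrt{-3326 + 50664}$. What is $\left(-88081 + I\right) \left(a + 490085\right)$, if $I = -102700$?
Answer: $-93498906385 - 190781 \sqrt{47338} \approx -9.354 \cdot 10^{10}$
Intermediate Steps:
$a = \sqrt{47338} \approx 217.57$
$\left(-88081 + I\right) \left(a + 490085\right) = \left(-88081 - 102700\right) \left(\sqrt{47338} + 490085\right) = - 190781 \left(490085 + \sqrt{47338}\right) = -93498906385 - 190781 \sqrt{47338}$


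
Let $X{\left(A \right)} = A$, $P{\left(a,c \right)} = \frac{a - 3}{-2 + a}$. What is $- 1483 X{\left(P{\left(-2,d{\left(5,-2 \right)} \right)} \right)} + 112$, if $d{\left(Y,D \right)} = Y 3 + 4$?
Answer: $- \frac{6967}{4} \approx -1741.8$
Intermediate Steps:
$d{\left(Y,D \right)} = 4 + 3 Y$ ($d{\left(Y,D \right)} = 3 Y + 4 = 4 + 3 Y$)
$P{\left(a,c \right)} = \frac{-3 + a}{-2 + a}$
$- 1483 X{\left(P{\left(-2,d{\left(5,-2 \right)} \right)} \right)} + 112 = - 1483 \frac{-3 - 2}{-2 - 2} + 112 = - 1483 \frac{1}{-4} \left(-5\right) + 112 = - 1483 \left(\left(- \frac{1}{4}\right) \left(-5\right)\right) + 112 = \left(-1483\right) \frac{5}{4} + 112 = - \frac{7415}{4} + 112 = - \frac{6967}{4}$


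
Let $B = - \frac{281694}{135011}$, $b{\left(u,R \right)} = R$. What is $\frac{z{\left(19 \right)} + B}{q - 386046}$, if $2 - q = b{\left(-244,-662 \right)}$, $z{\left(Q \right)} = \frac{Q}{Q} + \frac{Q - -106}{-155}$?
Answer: $\frac{3961224}{806477542631} \approx 4.9118 \cdot 10^{-6}$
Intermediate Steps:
$z{\left(Q \right)} = \frac{49}{155} - \frac{Q}{155}$ ($z{\left(Q \right)} = 1 + \left(Q + 106\right) \left(- \frac{1}{155}\right) = 1 + \left(106 + Q\right) \left(- \frac{1}{155}\right) = 1 - \left(\frac{106}{155} + \frac{Q}{155}\right) = \frac{49}{155} - \frac{Q}{155}$)
$B = - \frac{281694}{135011}$ ($B = \left(-281694\right) \frac{1}{135011} = - \frac{281694}{135011} \approx -2.0865$)
$q = 664$ ($q = 2 - -662 = 2 + 662 = 664$)
$\frac{z{\left(19 \right)} + B}{q - 386046} = \frac{\left(\frac{49}{155} - \frac{19}{155}\right) - \frac{281694}{135011}}{664 - 386046} = \frac{\left(\frac{49}{155} - \frac{19}{155}\right) - \frac{281694}{135011}}{-385382} = \left(\frac{6}{31} - \frac{281694}{135011}\right) \left(- \frac{1}{385382}\right) = \left(- \frac{7922448}{4185341}\right) \left(- \frac{1}{385382}\right) = \frac{3961224}{806477542631}$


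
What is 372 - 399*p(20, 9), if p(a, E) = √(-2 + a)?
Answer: 372 - 1197*√2 ≈ -1320.8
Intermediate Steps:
372 - 399*p(20, 9) = 372 - 399*√(-2 + 20) = 372 - 1197*√2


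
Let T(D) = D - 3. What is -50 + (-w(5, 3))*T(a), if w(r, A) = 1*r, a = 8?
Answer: -75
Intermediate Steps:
T(D) = -3 + D
w(r, A) = r
-50 + (-w(5, 3))*T(a) = -50 + (-1*5)*(-3 + 8) = -50 - 5*5 = -50 - 25 = -75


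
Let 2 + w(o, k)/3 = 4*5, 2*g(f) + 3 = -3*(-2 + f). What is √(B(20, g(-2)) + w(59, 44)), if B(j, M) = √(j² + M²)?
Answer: √298/2 ≈ 8.6313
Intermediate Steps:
g(f) = 3/2 - 3*f/2 (g(f) = -3/2 + (-3*(-2 + f))/2 = -3/2 + (6 - 3*f)/2 = -3/2 + (3 - 3*f/2) = 3/2 - 3*f/2)
w(o, k) = 54 (w(o, k) = -6 + 3*(4*5) = -6 + 3*20 = -6 + 60 = 54)
B(j, M) = √(M² + j²)
√(B(20, g(-2)) + w(59, 44)) = √(√((3/2 - 3/2*(-2))² + 20²) + 54) = √(√((3/2 + 3)² + 400) + 54) = √(√((9/2)² + 400) + 54) = √(√(81/4 + 400) + 54) = √(√(1681/4) + 54) = √(41/2 + 54) = √(149/2) = √298/2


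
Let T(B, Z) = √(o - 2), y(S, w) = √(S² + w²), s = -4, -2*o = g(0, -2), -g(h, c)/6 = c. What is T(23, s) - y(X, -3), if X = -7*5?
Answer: -√1234 + 2*I*√2 ≈ -35.128 + 2.8284*I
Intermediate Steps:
g(h, c) = -6*c
o = -6 (o = -(-3)*(-2) = -½*12 = -6)
X = -35
T(B, Z) = 2*I*√2 (T(B, Z) = √(-6 - 2) = √(-8) = 2*I*√2)
T(23, s) - y(X, -3) = 2*I*√2 - √((-35)² + (-3)²) = 2*I*√2 - √(1225 + 9) = 2*I*√2 - √1234 = -√1234 + 2*I*√2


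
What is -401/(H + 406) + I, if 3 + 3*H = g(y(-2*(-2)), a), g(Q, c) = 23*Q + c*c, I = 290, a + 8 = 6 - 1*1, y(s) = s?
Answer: 380437/1316 ≈ 289.09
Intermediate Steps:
a = -3 (a = -8 + (6 - 1*1) = -8 + (6 - 1) = -8 + 5 = -3)
g(Q, c) = c² + 23*Q (g(Q, c) = 23*Q + c² = c² + 23*Q)
H = 98/3 (H = -1 + ((-3)² + 23*(-2*(-2)))/3 = -1 + (9 + 23*4)/3 = -1 + (9 + 92)/3 = -1 + (⅓)*101 = -1 + 101/3 = 98/3 ≈ 32.667)
-401/(H + 406) + I = -401/(98/3 + 406) + 290 = -401/(1316/3) + 290 = (3/1316)*(-401) + 290 = -1203/1316 + 290 = 380437/1316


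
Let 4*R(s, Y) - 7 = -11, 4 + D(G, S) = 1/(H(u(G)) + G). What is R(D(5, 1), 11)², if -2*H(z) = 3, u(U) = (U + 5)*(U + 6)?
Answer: 1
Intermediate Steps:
u(U) = (5 + U)*(6 + U)
H(z) = -3/2 (H(z) = -½*3 = -3/2)
D(G, S) = -4 + 1/(-3/2 + G)
R(s, Y) = -1 (R(s, Y) = 7/4 + (¼)*(-11) = 7/4 - 11/4 = -1)
R(D(5, 1), 11)² = (-1)² = 1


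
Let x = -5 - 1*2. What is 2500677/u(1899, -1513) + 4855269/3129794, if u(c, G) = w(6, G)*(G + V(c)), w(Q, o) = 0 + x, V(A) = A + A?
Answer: -7748943842883/50061055030 ≈ -154.79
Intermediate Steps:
x = -7 (x = -5 - 2 = -7)
V(A) = 2*A
w(Q, o) = -7 (w(Q, o) = 0 - 7 = -7)
u(c, G) = -14*c - 7*G (u(c, G) = -7*(G + 2*c) = -14*c - 7*G)
2500677/u(1899, -1513) + 4855269/3129794 = 2500677/(-14*1899 - 7*(-1513)) + 4855269/3129794 = 2500677/(-26586 + 10591) + 4855269*(1/3129794) = 2500677/(-15995) + 4855269/3129794 = 2500677*(-1/15995) + 4855269/3129794 = -2500677/15995 + 4855269/3129794 = -7748943842883/50061055030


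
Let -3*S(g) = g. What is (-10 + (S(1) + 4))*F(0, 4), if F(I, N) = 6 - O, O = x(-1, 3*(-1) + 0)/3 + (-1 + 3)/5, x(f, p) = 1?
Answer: -1501/45 ≈ -33.356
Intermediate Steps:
O = 11/15 (O = 1/3 + (-1 + 3)/5 = 1*(⅓) + 2*(⅕) = ⅓ + ⅖ = 11/15 ≈ 0.73333)
S(g) = -g/3
F(I, N) = 79/15 (F(I, N) = 6 - 1*11/15 = 6 - 11/15 = 79/15)
(-10 + (S(1) + 4))*F(0, 4) = (-10 + (-⅓*1 + 4))*(79/15) = (-10 + (-⅓ + 4))*(79/15) = (-10 + 11/3)*(79/15) = -19/3*79/15 = -1501/45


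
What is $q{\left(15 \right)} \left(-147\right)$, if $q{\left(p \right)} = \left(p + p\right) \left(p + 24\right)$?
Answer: $-171990$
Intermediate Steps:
$q{\left(p \right)} = 2 p \left(24 + p\right)$
$q{\left(15 \right)} \left(-147\right) = 2 \cdot 15 \left(24 + 15\right) \left(-147\right) = 2 \cdot 15 \cdot 39 \left(-147\right) = 1170 \left(-147\right) = -171990$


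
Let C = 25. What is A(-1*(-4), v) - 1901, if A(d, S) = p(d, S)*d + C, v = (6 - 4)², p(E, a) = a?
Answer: -1860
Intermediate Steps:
v = 4 (v = 2² = 4)
A(d, S) = 25 + S*d (A(d, S) = S*d + 25 = 25 + S*d)
A(-1*(-4), v) - 1901 = (25 + 4*(-1*(-4))) - 1901 = (25 + 4*4) - 1901 = (25 + 16) - 1901 = 41 - 1901 = -1860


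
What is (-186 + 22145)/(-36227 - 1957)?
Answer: -21959/38184 ≈ -0.57508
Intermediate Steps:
(-186 + 22145)/(-36227 - 1957) = 21959/(-38184) = 21959*(-1/38184) = -21959/38184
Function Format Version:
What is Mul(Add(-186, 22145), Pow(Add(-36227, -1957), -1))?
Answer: Rational(-21959, 38184) ≈ -0.57508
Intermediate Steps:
Mul(Add(-186, 22145), Pow(Add(-36227, -1957), -1)) = Mul(21959, Pow(-38184, -1)) = Mul(21959, Rational(-1, 38184)) = Rational(-21959, 38184)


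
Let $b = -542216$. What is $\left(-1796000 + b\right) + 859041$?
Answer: $-1479175$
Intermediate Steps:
$\left(-1796000 + b\right) + 859041 = \left(-1796000 - 542216\right) + 859041 = -2338216 + 859041 = -1479175$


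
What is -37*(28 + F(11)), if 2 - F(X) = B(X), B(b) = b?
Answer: -703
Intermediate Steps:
F(X) = 2 - X
-37*(28 + F(11)) = -37*(28 + (2 - 1*11)) = -37*(28 + (2 - 11)) = -37*(28 - 9) = -37*19 = -703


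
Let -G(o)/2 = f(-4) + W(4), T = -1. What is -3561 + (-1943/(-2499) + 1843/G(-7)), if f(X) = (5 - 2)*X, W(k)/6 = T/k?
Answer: -78537745/22491 ≈ -3492.0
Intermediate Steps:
W(k) = -6/k (W(k) = 6*(-1/k) = -6/k)
f(X) = 3*X
G(o) = 27 (G(o) = -2*(3*(-4) - 6/4) = -2*(-12 - 6*¼) = -2*(-12 - 3/2) = -2*(-27/2) = 27)
-3561 + (-1943/(-2499) + 1843/G(-7)) = -3561 + (-1943/(-2499) + 1843/27) = -3561 + (-1943*(-1/2499) + 1843*(1/27)) = -3561 + (1943/2499 + 1843/27) = -3561 + 1552706/22491 = -78537745/22491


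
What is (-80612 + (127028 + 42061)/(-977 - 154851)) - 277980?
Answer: -55878843265/155828 ≈ -3.5859e+5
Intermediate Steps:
(-80612 + (127028 + 42061)/(-977 - 154851)) - 277980 = (-80612 + 169089/(-155828)) - 277980 = (-80612 + 169089*(-1/155828)) - 277980 = (-80612 - 169089/155828) - 277980 = -12561775825/155828 - 277980 = -55878843265/155828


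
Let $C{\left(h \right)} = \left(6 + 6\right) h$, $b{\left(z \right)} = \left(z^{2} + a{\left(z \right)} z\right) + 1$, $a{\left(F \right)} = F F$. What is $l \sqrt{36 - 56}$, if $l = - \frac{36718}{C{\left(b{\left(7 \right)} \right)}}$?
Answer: $- \frac{18359 i \sqrt{5}}{1179} \approx - 34.819 i$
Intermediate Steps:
$a{\left(F \right)} = F^{2}$
$b{\left(z \right)} = 1 + z^{2} + z^{3}$ ($b{\left(z \right)} = \left(z^{2} + z^{2} z\right) + 1 = \left(z^{2} + z^{3}\right) + 1 = 1 + z^{2} + z^{3}$)
$C{\left(h \right)} = 12 h$
$l = - \frac{18359}{2358}$ ($l = - \frac{36718}{12 \left(1 + 7^{2} + 7^{3}\right)} = - \frac{36718}{12 \left(1 + 49 + 343\right)} = - \frac{36718}{12 \cdot 393} = - \frac{36718}{4716} = \left(-36718\right) \frac{1}{4716} = - \frac{18359}{2358} \approx -7.7858$)
$l \sqrt{36 - 56} = - \frac{18359 \sqrt{36 - 56}}{2358} = - \frac{18359 \sqrt{-20}}{2358} = - \frac{18359 \cdot 2 i \sqrt{5}}{2358} = - \frac{18359 i \sqrt{5}}{1179}$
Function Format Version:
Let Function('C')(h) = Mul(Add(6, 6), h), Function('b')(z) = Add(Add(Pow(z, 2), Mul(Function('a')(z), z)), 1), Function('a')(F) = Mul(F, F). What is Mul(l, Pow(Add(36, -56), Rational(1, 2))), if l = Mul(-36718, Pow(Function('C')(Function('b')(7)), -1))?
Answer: Mul(Rational(-18359, 1179), I, Pow(5, Rational(1, 2))) ≈ Mul(-34.819, I)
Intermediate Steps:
Function('a')(F) = Pow(F, 2)
Function('b')(z) = Add(1, Pow(z, 2), Pow(z, 3)) (Function('b')(z) = Add(Add(Pow(z, 2), Mul(Pow(z, 2), z)), 1) = Add(Add(Pow(z, 2), Pow(z, 3)), 1) = Add(1, Pow(z, 2), Pow(z, 3)))
Function('C')(h) = Mul(12, h)
l = Rational(-18359, 2358) (l = Mul(-36718, Pow(Mul(12, Add(1, Pow(7, 2), Pow(7, 3))), -1)) = Mul(-36718, Pow(Mul(12, Add(1, 49, 343)), -1)) = Mul(-36718, Pow(Mul(12, 393), -1)) = Mul(-36718, Pow(4716, -1)) = Mul(-36718, Rational(1, 4716)) = Rational(-18359, 2358) ≈ -7.7858)
Mul(l, Pow(Add(36, -56), Rational(1, 2))) = Mul(Rational(-18359, 2358), Pow(Add(36, -56), Rational(1, 2))) = Mul(Rational(-18359, 2358), Pow(-20, Rational(1, 2))) = Mul(Rational(-18359, 2358), Mul(2, I, Pow(5, Rational(1, 2)))) = Mul(Rational(-18359, 1179), I, Pow(5, Rational(1, 2)))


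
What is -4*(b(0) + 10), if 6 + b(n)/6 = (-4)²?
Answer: -280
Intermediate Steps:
b(n) = 60 (b(n) = -36 + 6*(-4)² = -36 + 6*16 = -36 + 96 = 60)
-4*(b(0) + 10) = -4*(60 + 10) = -4*70 = -280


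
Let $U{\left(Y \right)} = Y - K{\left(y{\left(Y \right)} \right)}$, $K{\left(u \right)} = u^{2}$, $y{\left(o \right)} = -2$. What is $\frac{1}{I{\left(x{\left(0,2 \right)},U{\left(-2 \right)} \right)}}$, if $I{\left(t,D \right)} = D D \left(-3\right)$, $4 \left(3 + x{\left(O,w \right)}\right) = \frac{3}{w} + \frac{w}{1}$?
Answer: $- \frac{1}{108} \approx -0.0092593$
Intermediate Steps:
$x{\left(O,w \right)} = -3 + \frac{w}{4} + \frac{3}{4 w}$ ($x{\left(O,w \right)} = -3 + \frac{\frac{3}{w} + \frac{w}{1}}{4} = -3 + \frac{\frac{3}{w} + w 1}{4} = -3 + \frac{\frac{3}{w} + w}{4} = -3 + \frac{w + \frac{3}{w}}{4} = -3 + \left(\frac{w}{4} + \frac{3}{4 w}\right) = -3 + \frac{w}{4} + \frac{3}{4 w}$)
$U{\left(Y \right)} = -4 + Y$ ($U{\left(Y \right)} = Y - \left(-2\right)^{2} = Y - 4 = -4 + Y$)
$I{\left(t,D \right)} = - 3 D^{2}$ ($I{\left(t,D \right)} = D \left(- 3 D\right) = - 3 D^{2}$)
$\frac{1}{I{\left(x{\left(0,2 \right)},U{\left(-2 \right)} \right)}} = \frac{1}{\left(-3\right) \left(-4 - 2\right)^{2}} = \frac{1}{\left(-3\right) \left(-6\right)^{2}} = \frac{1}{\left(-3\right) 36} = \frac{1}{-108} = - \frac{1}{108}$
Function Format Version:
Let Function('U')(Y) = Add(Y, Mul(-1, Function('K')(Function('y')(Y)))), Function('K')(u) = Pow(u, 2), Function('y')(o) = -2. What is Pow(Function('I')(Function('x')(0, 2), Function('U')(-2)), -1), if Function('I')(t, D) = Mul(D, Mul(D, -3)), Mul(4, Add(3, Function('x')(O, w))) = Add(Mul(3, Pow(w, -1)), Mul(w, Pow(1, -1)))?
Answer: Rational(-1, 108) ≈ -0.0092593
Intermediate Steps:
Function('x')(O, w) = Add(-3, Mul(Rational(1, 4), w), Mul(Rational(3, 4), Pow(w, -1))) (Function('x')(O, w) = Add(-3, Mul(Rational(1, 4), Add(Mul(3, Pow(w, -1)), Mul(w, Pow(1, -1))))) = Add(-3, Mul(Rational(1, 4), Add(Mul(3, Pow(w, -1)), Mul(w, 1)))) = Add(-3, Mul(Rational(1, 4), Add(Mul(3, Pow(w, -1)), w))) = Add(-3, Mul(Rational(1, 4), Add(w, Mul(3, Pow(w, -1))))) = Add(-3, Add(Mul(Rational(1, 4), w), Mul(Rational(3, 4), Pow(w, -1)))) = Add(-3, Mul(Rational(1, 4), w), Mul(Rational(3, 4), Pow(w, -1))))
Function('U')(Y) = Add(-4, Y) (Function('U')(Y) = Add(Y, Mul(-1, Pow(-2, 2))) = Add(Y, Mul(-1, 4)) = Add(Y, -4) = Add(-4, Y))
Function('I')(t, D) = Mul(-3, Pow(D, 2)) (Function('I')(t, D) = Mul(D, Mul(-3, D)) = Mul(-3, Pow(D, 2)))
Pow(Function('I')(Function('x')(0, 2), Function('U')(-2)), -1) = Pow(Mul(-3, Pow(Add(-4, -2), 2)), -1) = Pow(Mul(-3, Pow(-6, 2)), -1) = Pow(Mul(-3, 36), -1) = Pow(-108, -1) = Rational(-1, 108)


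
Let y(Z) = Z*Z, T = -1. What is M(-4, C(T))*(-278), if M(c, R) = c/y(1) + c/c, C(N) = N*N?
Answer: 834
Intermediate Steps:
y(Z) = Z²
C(N) = N²
M(c, R) = 1 + c (M(c, R) = c/(1²) + c/c = c/1 + 1 = c*1 + 1 = c + 1 = 1 + c)
M(-4, C(T))*(-278) = (1 - 4)*(-278) = -3*(-278) = 834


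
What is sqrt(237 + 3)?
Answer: 4*sqrt(15) ≈ 15.492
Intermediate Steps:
sqrt(237 + 3) = sqrt(240) = 4*sqrt(15)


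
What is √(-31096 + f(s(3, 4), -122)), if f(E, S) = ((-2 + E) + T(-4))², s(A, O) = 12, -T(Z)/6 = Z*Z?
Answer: 10*I*√237 ≈ 153.95*I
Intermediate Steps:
T(Z) = -6*Z² (T(Z) = -6*Z*Z = -6*Z²)
f(E, S) = (-98 + E)² (f(E, S) = ((-2 + E) - 6*(-4)²)² = ((-2 + E) - 6*16)² = ((-2 + E) - 96)² = (-98 + E)²)
√(-31096 + f(s(3, 4), -122)) = √(-31096 + (98 - 1*12)²) = √(-31096 + (98 - 12)²) = √(-31096 + 86²) = √(-31096 + 7396) = √(-23700) = 10*I*√237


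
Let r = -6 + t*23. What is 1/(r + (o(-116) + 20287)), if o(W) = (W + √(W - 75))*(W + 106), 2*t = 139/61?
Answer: 319517878/6859440046401 + 148840*I*√191/6859440046401 ≈ 4.6581e-5 + 2.9988e-7*I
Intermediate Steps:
t = 139/122 (t = (139/61)/2 = (139*(1/61))/2 = (½)*(139/61) = 139/122 ≈ 1.1393)
o(W) = (106 + W)*(W + √(-75 + W)) (o(W) = (W + √(-75 + W))*(106 + W) = (106 + W)*(W + √(-75 + W)))
r = 2465/122 (r = -6 + (139/122)*23 = -6 + 3197/122 = 2465/122 ≈ 20.205)
1/(r + (o(-116) + 20287)) = 1/(2465/122 + (((-116)² + 106*(-116) + 106*√(-75 - 116) - 116*√(-75 - 116)) + 20287)) = 1/(2465/122 + ((13456 - 12296 + 106*√(-191) - 116*I*√191) + 20287)) = 1/(2465/122 + ((13456 - 12296 + 106*(I*√191) - 116*I*√191) + 20287)) = 1/(2465/122 + ((13456 - 12296 + 106*I*√191 - 116*I*√191) + 20287)) = 1/(2465/122 + ((1160 - 10*I*√191) + 20287)) = 1/(2465/122 + (21447 - 10*I*√191)) = 1/(2618999/122 - 10*I*√191)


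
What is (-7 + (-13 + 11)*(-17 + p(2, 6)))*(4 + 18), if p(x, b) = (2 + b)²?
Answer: -2222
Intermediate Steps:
(-7 + (-13 + 11)*(-17 + p(2, 6)))*(4 + 18) = (-7 + (-13 + 11)*(-17 + (2 + 6)²))*(4 + 18) = (-7 - 2*(-17 + 8²))*22 = (-7 - 2*(-17 + 64))*22 = (-7 - 2*47)*22 = (-7 - 94)*22 = -101*22 = -2222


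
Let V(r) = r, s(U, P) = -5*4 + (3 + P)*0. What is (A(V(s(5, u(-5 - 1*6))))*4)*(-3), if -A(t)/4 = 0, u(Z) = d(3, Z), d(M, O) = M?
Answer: 0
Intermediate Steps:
u(Z) = 3
s(U, P) = -20 (s(U, P) = -20 + 0 = -20)
A(t) = 0 (A(t) = -4*0 = 0)
(A(V(s(5, u(-5 - 1*6))))*4)*(-3) = (0*4)*(-3) = 0*(-3) = 0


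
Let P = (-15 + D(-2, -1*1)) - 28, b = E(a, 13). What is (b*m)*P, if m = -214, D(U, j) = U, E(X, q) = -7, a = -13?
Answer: -67410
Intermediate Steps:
b = -7
P = -45 (P = (-15 - 2) - 28 = -17 - 28 = -45)
(b*m)*P = -7*(-214)*(-45) = 1498*(-45) = -67410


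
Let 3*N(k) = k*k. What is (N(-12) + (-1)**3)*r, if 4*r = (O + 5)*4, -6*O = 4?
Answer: 611/3 ≈ 203.67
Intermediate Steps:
O = -2/3 (O = -1/6*4 = -2/3 ≈ -0.66667)
r = 13/3 (r = ((-2/3 + 5)*4)/4 = ((13/3)*4)/4 = (1/4)*(52/3) = 13/3 ≈ 4.3333)
N(k) = k**2/3 (N(k) = (k*k)/3 = k**2/3)
(N(-12) + (-1)**3)*r = ((1/3)*(-12)**2 + (-1)**3)*(13/3) = ((1/3)*144 - 1)*(13/3) = (48 - 1)*(13/3) = 47*(13/3) = 611/3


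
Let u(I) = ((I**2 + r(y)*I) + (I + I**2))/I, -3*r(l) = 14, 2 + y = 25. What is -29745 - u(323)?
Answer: -91162/3 ≈ -30387.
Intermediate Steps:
y = 23 (y = -2 + 25 = 23)
r(l) = -14/3 (r(l) = -1/3*14 = -14/3)
u(I) = (2*I**2 - 11*I/3)/I (u(I) = ((I**2 - 14*I/3) + (I + I**2))/I = (2*I**2 - 11*I/3)/I)
-29745 - u(323) = -29745 - (-11/3 + 2*323) = -29745 - (-11/3 + 646) = -29745 - 1*1927/3 = -29745 - 1927/3 = -91162/3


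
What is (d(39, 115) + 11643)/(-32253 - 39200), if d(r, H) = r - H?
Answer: -11567/71453 ≈ -0.16188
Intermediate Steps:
(d(39, 115) + 11643)/(-32253 - 39200) = ((39 - 1*115) + 11643)/(-32253 - 39200) = ((39 - 115) + 11643)/(-71453) = (-76 + 11643)*(-1/71453) = 11567*(-1/71453) = -11567/71453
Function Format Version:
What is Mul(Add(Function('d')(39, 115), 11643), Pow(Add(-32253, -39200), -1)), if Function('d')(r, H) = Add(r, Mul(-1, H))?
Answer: Rational(-11567, 71453) ≈ -0.16188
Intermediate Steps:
Mul(Add(Function('d')(39, 115), 11643), Pow(Add(-32253, -39200), -1)) = Mul(Add(Add(39, Mul(-1, 115)), 11643), Pow(Add(-32253, -39200), -1)) = Mul(Add(Add(39, -115), 11643), Pow(-71453, -1)) = Mul(Add(-76, 11643), Rational(-1, 71453)) = Mul(11567, Rational(-1, 71453)) = Rational(-11567, 71453)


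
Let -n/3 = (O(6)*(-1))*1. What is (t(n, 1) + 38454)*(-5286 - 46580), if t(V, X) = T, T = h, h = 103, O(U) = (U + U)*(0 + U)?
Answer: -1999797362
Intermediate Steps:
O(U) = 2*U² (O(U) = (2*U)*U = 2*U²)
n = 216 (n = -3*(2*6²)*(-1) = -3*(2*36)*(-1) = -3*72*(-1) = -(-216) = -3*(-72) = 216)
T = 103
t(V, X) = 103
(t(n, 1) + 38454)*(-5286 - 46580) = (103 + 38454)*(-5286 - 46580) = 38557*(-51866) = -1999797362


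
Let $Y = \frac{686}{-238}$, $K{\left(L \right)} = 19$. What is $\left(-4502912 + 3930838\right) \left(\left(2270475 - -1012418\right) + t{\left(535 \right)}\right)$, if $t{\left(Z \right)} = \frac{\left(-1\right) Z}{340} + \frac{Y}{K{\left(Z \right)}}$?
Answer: $- \frac{1213224656056499}{646} \approx -1.8781 \cdot 10^{12}$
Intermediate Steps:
$Y = - \frac{49}{17}$ ($Y = 686 \left(- \frac{1}{238}\right) = - \frac{49}{17} \approx -2.8824$)
$t{\left(Z \right)} = - \frac{49}{323} - \frac{Z}{340}$ ($t{\left(Z \right)} = \frac{\left(-1\right) Z}{340} - \frac{49}{17 \cdot 19} = - Z \frac{1}{340} - \frac{49}{323} = - \frac{Z}{340} - \frac{49}{323} = - \frac{49}{323} - \frac{Z}{340}$)
$\left(-4502912 + 3930838\right) \left(\left(2270475 - -1012418\right) + t{\left(535 \right)}\right) = \left(-4502912 + 3930838\right) \left(\left(2270475 - -1012418\right) - \frac{2229}{1292}\right) = - 572074 \left(\left(2270475 + 1012418\right) - \frac{2229}{1292}\right) = - 572074 \left(3282893 - \frac{2229}{1292}\right) = \left(-572074\right) \frac{4241495527}{1292} = - \frac{1213224656056499}{646}$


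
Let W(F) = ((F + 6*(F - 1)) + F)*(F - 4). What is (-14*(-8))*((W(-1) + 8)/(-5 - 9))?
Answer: -624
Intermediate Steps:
W(F) = (-6 + 8*F)*(-4 + F) (W(F) = ((F + 6*(-1 + F)) + F)*(-4 + F) = ((F + (-6 + 6*F)) + F)*(-4 + F) = ((-6 + 7*F) + F)*(-4 + F) = (-6 + 8*F)*(-4 + F))
(-14*(-8))*((W(-1) + 8)/(-5 - 9)) = (-14*(-8))*(((24 - 38*(-1) + 8*(-1)²) + 8)/(-5 - 9)) = 112*(((24 + 38 + 8*1) + 8)/(-14)) = 112*(((24 + 38 + 8) + 8)*(-1/14)) = 112*((70 + 8)*(-1/14)) = 112*(78*(-1/14)) = 112*(-39/7) = -624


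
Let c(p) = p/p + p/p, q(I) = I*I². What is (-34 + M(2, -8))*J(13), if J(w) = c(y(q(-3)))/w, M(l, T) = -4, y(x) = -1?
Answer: -76/13 ≈ -5.8462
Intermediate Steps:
q(I) = I³
c(p) = 2 (c(p) = 1 + 1 = 2)
J(w) = 2/w
(-34 + M(2, -8))*J(13) = (-34 - 4)*(2/13) = -76/13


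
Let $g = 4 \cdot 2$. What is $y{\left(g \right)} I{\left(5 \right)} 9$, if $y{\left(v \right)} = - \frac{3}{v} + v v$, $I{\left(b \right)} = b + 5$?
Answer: $\frac{22905}{4} \approx 5726.3$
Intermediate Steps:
$g = 8$
$I{\left(b \right)} = 5 + b$
$y{\left(v \right)} = v^{2} - \frac{3}{v}$ ($y{\left(v \right)} = - \frac{3}{v} + v^{2} = v^{2} - \frac{3}{v}$)
$y{\left(g \right)} I{\left(5 \right)} 9 = \frac{-3 + 8^{3}}{8} \left(5 + 5\right) 9 = \frac{-3 + 512}{8} \cdot 10 \cdot 9 = \frac{1}{8} \cdot 509 \cdot 10 \cdot 9 = \frac{509}{8} \cdot 10 \cdot 9 = \frac{2545}{4} \cdot 9 = \frac{22905}{4}$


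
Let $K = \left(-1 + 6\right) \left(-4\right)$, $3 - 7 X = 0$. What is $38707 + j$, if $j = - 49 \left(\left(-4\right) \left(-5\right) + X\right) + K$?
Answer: $37686$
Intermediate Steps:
$X = \frac{3}{7}$ ($X = \frac{3}{7} - 0 = \frac{3}{7} + 0 = \frac{3}{7} \approx 0.42857$)
$K = -20$ ($K = 5 \left(-4\right) = -20$)
$j = -1021$ ($j = - 49 \left(\left(-4\right) \left(-5\right) + \frac{3}{7}\right) - 20 = - 49 \left(20 + \frac{3}{7}\right) - 20 = \left(-49\right) \frac{143}{7} - 20 = -1001 - 20 = -1021$)
$38707 + j = 38707 - 1021 = 37686$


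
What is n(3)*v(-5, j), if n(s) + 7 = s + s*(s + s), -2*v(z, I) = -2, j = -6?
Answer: 14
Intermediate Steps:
v(z, I) = 1 (v(z, I) = -½*(-2) = 1)
n(s) = -7 + s + 2*s² (n(s) = -7 + (s + s*(s + s)) = -7 + (s + s*(2*s)) = -7 + (s + 2*s²) = -7 + s + 2*s²)
n(3)*v(-5, j) = (-7 + 3 + 2*3²)*1 = (-7 + 3 + 2*9)*1 = (-7 + 3 + 18)*1 = 14*1 = 14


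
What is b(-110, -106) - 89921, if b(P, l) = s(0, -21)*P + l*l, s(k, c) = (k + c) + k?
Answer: -76375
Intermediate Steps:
s(k, c) = c + 2*k (s(k, c) = (c + k) + k = c + 2*k)
b(P, l) = l**2 - 21*P (b(P, l) = (-21 + 2*0)*P + l*l = (-21 + 0)*P + l**2 = -21*P + l**2 = l**2 - 21*P)
b(-110, -106) - 89921 = ((-106)**2 - 21*(-110)) - 89921 = (11236 + 2310) - 89921 = 13546 - 89921 = -76375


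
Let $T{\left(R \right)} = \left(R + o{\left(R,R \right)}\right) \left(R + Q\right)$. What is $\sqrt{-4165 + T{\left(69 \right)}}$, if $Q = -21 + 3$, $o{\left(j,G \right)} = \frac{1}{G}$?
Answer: $\frac{3 i \sqrt{37927}}{23} \approx 25.402 i$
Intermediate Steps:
$Q = -18$
$T{\left(R \right)} = \left(-18 + R\right) \left(R + \frac{1}{R}\right)$ ($T{\left(R \right)} = \left(R + \frac{1}{R}\right) \left(R - 18\right) = \left(R + \frac{1}{R}\right) \left(-18 + R\right) = \left(-18 + R\right) \left(R + \frac{1}{R}\right)$)
$\sqrt{-4165 + T{\left(69 \right)}} = \sqrt{-4165 + \left(1 + 69^{2} - 1242 - \frac{18}{69}\right)} = \sqrt{-4165 + \left(1 + 4761 - 1242 - \frac{6}{23}\right)} = \sqrt{-4165 + \frac{80954}{23}} = \sqrt{- \frac{14841}{23}} = \frac{3 i \sqrt{37927}}{23}$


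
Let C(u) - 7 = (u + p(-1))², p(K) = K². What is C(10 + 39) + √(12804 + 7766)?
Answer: 2507 + 11*√170 ≈ 2650.4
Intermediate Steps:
C(u) = 7 + (1 + u)² (C(u) = 7 + (u + (-1)²)² = 7 + (u + 1)² = 7 + (1 + u)²)
C(10 + 39) + √(12804 + 7766) = (7 + (1 + (10 + 39))²) + √(12804 + 7766) = (7 + (1 + 49)²) + √20570 = (7 + 50²) + 11*√170 = (7 + 2500) + 11*√170 = 2507 + 11*√170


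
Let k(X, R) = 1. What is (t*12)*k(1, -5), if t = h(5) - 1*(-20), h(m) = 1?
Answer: 252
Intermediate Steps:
t = 21 (t = 1 - 1*(-20) = 1 + 20 = 21)
(t*12)*k(1, -5) = (21*12)*1 = 252*1 = 252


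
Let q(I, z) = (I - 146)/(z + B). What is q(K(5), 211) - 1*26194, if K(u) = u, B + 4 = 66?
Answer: -2383701/91 ≈ -26195.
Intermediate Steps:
B = 62 (B = -4 + 66 = 62)
q(I, z) = (-146 + I)/(62 + z) (q(I, z) = (I - 146)/(z + 62) = (-146 + I)/(62 + z))
q(K(5), 211) - 1*26194 = (-146 + 5)/(62 + 211) - 1*26194 = -141/273 - 26194 = (1/273)*(-141) - 26194 = -47/91 - 26194 = -2383701/91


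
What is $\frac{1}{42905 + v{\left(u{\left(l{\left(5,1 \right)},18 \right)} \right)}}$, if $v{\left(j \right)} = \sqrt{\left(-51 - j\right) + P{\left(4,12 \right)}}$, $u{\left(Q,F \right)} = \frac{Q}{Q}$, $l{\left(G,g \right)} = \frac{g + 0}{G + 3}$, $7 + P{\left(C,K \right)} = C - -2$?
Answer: $\frac{42905}{1840839078} - \frac{i \sqrt{53}}{1840839078} \approx 2.3307 \cdot 10^{-5} - 3.9548 \cdot 10^{-9} i$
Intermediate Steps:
$P{\left(C,K \right)} = -5 + C$ ($P{\left(C,K \right)} = -7 + \left(C - -2\right) = -7 + \left(C + 2\right) = -7 + \left(2 + C\right) = -5 + C$)
$l{\left(G,g \right)} = \frac{g}{3 + G}$
$u{\left(Q,F \right)} = 1$
$v{\left(j \right)} = \sqrt{-52 - j}$ ($v{\left(j \right)} = \sqrt{\left(-51 - j\right) + \left(-5 + 4\right)} = \sqrt{\left(-51 - j\right) - 1} = \sqrt{-52 - j}$)
$\frac{1}{42905 + v{\left(u{\left(l{\left(5,1 \right)},18 \right)} \right)}} = \frac{1}{42905 + \sqrt{-52 - 1}} = \frac{1}{42905 + \sqrt{-53}} = \frac{1}{42905 + i \sqrt{53}}$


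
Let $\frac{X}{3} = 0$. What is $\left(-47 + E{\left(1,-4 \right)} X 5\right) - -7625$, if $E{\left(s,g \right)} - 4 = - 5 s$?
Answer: $7578$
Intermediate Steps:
$X = 0$ ($X = 3 \cdot 0 = 0$)
$E{\left(s,g \right)} = 4 - 5 s$
$\left(-47 + E{\left(1,-4 \right)} X 5\right) - -7625 = \left(-47 + \left(4 - 5\right) 0 \cdot 5\right) - -7625 = \left(-47 + \left(4 - 5\right) 0 \cdot 5\right) + 7625 = \left(-47 + \left(-1\right) 0 \cdot 5\right) + 7625 = \left(-47 + 0 \cdot 5\right) + 7625 = \left(-47 + 0\right) + 7625 = -47 + 7625 = 7578$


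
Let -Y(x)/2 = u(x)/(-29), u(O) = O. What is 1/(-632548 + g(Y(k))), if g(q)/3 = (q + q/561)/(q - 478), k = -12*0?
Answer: -1/632548 ≈ -1.5809e-6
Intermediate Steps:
k = 0
Y(x) = 2*x/29 (Y(x) = -2*x/(-29) = -2*x*(-1)/29 = -(-2)*x/29 = 2*x/29)
g(q) = 562*q/(187*(-478 + q)) (g(q) = 3*((q + q/561)/(q - 478)) = 3*((q + q*(1/561))/(-478 + q)) = 3*((q + q/561)/(-478 + q)) = 3*((562*q/561)/(-478 + q)) = 3*(562*q/(561*(-478 + q))) = 562*q/(187*(-478 + q)))
1/(-632548 + g(Y(k))) = 1/(-632548 + 562*((2/29)*0)/(187*(-478 + (2/29)*0))) = 1/(-632548 + (562/187)*0/(-478 + 0)) = 1/(-632548 + (562/187)*0/(-478)) = 1/(-632548 + (562/187)*0*(-1/478)) = 1/(-632548 + 0) = 1/(-632548) = -1/632548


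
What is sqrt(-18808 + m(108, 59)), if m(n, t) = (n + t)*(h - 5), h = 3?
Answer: I*sqrt(19142) ≈ 138.35*I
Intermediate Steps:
m(n, t) = -2*n - 2*t (m(n, t) = (n + t)*(3 - 5) = (n + t)*(-2) = -2*n - 2*t)
sqrt(-18808 + m(108, 59)) = sqrt(-18808 + (-2*108 - 2*59)) = sqrt(-18808 + (-216 - 118)) = sqrt(-18808 - 334) = sqrt(-19142) = I*sqrt(19142)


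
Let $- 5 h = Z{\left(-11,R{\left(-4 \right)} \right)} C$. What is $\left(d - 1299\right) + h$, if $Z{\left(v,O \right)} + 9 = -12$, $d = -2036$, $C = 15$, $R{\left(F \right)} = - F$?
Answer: $-3272$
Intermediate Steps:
$Z{\left(v,O \right)} = -21$ ($Z{\left(v,O \right)} = -9 - 12 = -21$)
$h = 63$ ($h = - \frac{\left(-21\right) 15}{5} = \left(- \frac{1}{5}\right) \left(-315\right) = 63$)
$\left(d - 1299\right) + h = \left(-2036 - 1299\right) + 63 = -3335 + 63 = -3272$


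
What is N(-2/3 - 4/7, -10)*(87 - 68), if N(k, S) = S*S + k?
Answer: 39406/21 ≈ 1876.5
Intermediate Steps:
N(k, S) = k + S² (N(k, S) = S² + k = k + S²)
N(-2/3 - 4/7, -10)*(87 - 68) = ((-2/3 - 4/7) + (-10)²)*(87 - 68) = ((-2*⅓ - 4*⅐) + 100)*19 = ((-⅔ - 4/7) + 100)*19 = (-26/21 + 100)*19 = (2074/21)*19 = 39406/21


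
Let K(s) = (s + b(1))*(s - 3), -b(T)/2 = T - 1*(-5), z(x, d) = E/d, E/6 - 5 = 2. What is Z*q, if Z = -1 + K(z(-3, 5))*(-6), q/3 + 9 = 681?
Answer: 5828256/25 ≈ 2.3313e+5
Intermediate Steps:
E = 42 (E = 30 + 6*2 = 30 + 12 = 42)
z(x, d) = 42/d
b(T) = -10 - 2*T (b(T) = -2*(T - 1*(-5)) = -2*(T + 5) = -2*(5 + T) = -10 - 2*T)
q = 2016 (q = -27 + 3*681 = -27 + 2043 = 2016)
K(s) = (-12 + s)*(-3 + s) (K(s) = (s + (-10 - 2*1))*(s - 3) = (s + (-10 - 2))*(-3 + s) = (s - 12)*(-3 + s) = (-12 + s)*(-3 + s))
Z = 2891/25 (Z = -1 + (36 + (42/5)² - 630/5)*(-6) = -1 + (36 + (42*(⅕))² - 630/5)*(-6) = -1 + (36 + (42/5)² - 15*42/5)*(-6) = -1 + (36 + 1764/25 - 126)*(-6) = -1 - 486/25*(-6) = -1 + 2916/25 = 2891/25 ≈ 115.64)
Z*q = (2891/25)*2016 = 5828256/25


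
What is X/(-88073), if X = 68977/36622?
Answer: -68977/3225409406 ≈ -2.1385e-5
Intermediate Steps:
X = 68977/36622 (X = 68977*(1/36622) = 68977/36622 ≈ 1.8835)
X/(-88073) = (68977/36622)/(-88073) = (68977/36622)*(-1/88073) = -68977/3225409406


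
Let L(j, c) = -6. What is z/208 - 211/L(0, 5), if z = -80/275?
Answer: 150859/4290 ≈ 35.165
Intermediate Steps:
z = -16/55 (z = -80*1/275 = -16/55 ≈ -0.29091)
z/208 - 211/L(0, 5) = -16/55/208 - 211/(-6) = -16/55*1/208 - 211*(-⅙) = -1/715 + 211/6 = 150859/4290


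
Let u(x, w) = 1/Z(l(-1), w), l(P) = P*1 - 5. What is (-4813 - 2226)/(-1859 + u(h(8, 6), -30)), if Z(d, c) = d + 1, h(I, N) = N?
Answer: 35195/9296 ≈ 3.7860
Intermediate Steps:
l(P) = -5 + P (l(P) = P - 5 = -5 + P)
Z(d, c) = 1 + d
u(x, w) = -⅕ (u(x, w) = 1/(1 + (-5 - 1)) = 1/(1 - 6) = 1/(-5) = -⅕)
(-4813 - 2226)/(-1859 + u(h(8, 6), -30)) = (-4813 - 2226)/(-1859 - ⅕) = -7039/(-9296/5) = -7039*(-5/9296) = 35195/9296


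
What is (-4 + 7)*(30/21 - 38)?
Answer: -768/7 ≈ -109.71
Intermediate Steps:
(-4 + 7)*(30/21 - 38) = 3*(30*(1/21) - 38) = 3*(10/7 - 38) = 3*(-256/7) = -768/7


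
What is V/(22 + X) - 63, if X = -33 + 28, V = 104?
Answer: -967/17 ≈ -56.882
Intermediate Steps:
X = -5
V/(22 + X) - 63 = 104/(22 - 5) - 63 = 104/17 - 63 = -967/17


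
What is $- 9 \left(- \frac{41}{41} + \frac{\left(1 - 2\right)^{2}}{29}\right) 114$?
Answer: $\frac{28728}{29} \approx 990.62$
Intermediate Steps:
$- 9 \left(- \frac{41}{41} + \frac{\left(1 - 2\right)^{2}}{29}\right) 114 = - 9 \left(\left(-41\right) \frac{1}{41} + \left(-1\right)^{2} \cdot \frac{1}{29}\right) 114 = - 9 \left(-1 + 1 \cdot \frac{1}{29}\right) 114 = - 9 \left(-1 + \frac{1}{29}\right) 114 = \left(-9\right) \left(- \frac{28}{29}\right) 114 = \frac{252}{29} \cdot 114 = \frac{28728}{29}$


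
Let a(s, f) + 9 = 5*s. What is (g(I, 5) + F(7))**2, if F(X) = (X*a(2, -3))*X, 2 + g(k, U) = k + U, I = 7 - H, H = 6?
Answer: 2809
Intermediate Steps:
I = 1 (I = 7 - 1*6 = 7 - 6 = 1)
a(s, f) = -9 + 5*s
g(k, U) = -2 + U + k (g(k, U) = -2 + (k + U) = -2 + (U + k) = -2 + U + k)
F(X) = X**2 (F(X) = (X*(-9 + 5*2))*X = (X*(-9 + 10))*X = (X*1)*X = X*X = X**2)
(g(I, 5) + F(7))**2 = ((-2 + 5 + 1) + 7**2)**2 = (4 + 49)**2 = 53**2 = 2809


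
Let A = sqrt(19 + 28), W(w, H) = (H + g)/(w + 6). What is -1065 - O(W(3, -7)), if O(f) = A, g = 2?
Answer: -1065 - sqrt(47) ≈ -1071.9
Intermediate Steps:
W(w, H) = (2 + H)/(6 + w) (W(w, H) = (H + 2)/(w + 6) = (2 + H)/(6 + w))
A = sqrt(47) ≈ 6.8557
O(f) = sqrt(47)
-1065 - O(W(3, -7)) = -1065 - sqrt(47)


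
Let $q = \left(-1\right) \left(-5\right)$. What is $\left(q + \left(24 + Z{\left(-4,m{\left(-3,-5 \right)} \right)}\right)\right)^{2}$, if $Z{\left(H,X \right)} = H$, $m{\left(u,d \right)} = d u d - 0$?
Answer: $625$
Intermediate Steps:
$m{\left(u,d \right)} = u d^{2}$ ($m{\left(u,d \right)} = u d^{2} + 0 = u d^{2}$)
$q = 5$
$\left(q + \left(24 + Z{\left(-4,m{\left(-3,-5 \right)} \right)}\right)\right)^{2} = \left(5 + \left(24 - 4\right)\right)^{2} = \left(5 + 20\right)^{2} = 25^{2} = 625$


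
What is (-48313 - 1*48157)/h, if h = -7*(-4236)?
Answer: -48235/14826 ≈ -3.2534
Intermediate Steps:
h = 29652
(-48313 - 1*48157)/h = (-48313 - 1*48157)/29652 = (-48313 - 48157)*(1/29652) = -96470*1/29652 = -48235/14826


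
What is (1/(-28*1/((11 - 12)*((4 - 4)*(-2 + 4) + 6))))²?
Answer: 9/196 ≈ 0.045918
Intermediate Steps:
(1/(-28*1/((11 - 12)*((4 - 4)*(-2 + 4) + 6))))² = (1/(-28*(-1/(0*2 + 6))))² = (1/(-28*(-1/(0 + 6))))² = (1/(-28/(6*(-1))))² = (1/(-28/(-6)))² = (1/(-28*(-⅙)))² = (1/(14/3))² = (3/14)² = 9/196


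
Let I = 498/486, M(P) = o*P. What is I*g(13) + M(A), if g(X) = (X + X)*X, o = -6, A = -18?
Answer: 36802/81 ≈ 454.35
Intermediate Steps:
M(P) = -6*P
g(X) = 2*X² (g(X) = (2*X)*X = 2*X²)
I = 83/81 (I = 498*(1/486) = 83/81 ≈ 1.0247)
I*g(13) + M(A) = 83*(2*13²)/81 - 6*(-18) = 83*(2*169)/81 + 108 = (83/81)*338 + 108 = 28054/81 + 108 = 36802/81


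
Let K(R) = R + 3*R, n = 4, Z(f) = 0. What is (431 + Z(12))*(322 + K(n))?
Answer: 145678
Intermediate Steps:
K(R) = 4*R
(431 + Z(12))*(322 + K(n)) = (431 + 0)*(322 + 4*4) = 431*(322 + 16) = 431*338 = 145678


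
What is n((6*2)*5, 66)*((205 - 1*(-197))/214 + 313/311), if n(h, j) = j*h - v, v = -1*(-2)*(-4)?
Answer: 380935936/33277 ≈ 11447.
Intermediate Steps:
v = -8 (v = 2*(-4) = -8)
n(h, j) = 8 + h*j (n(h, j) = j*h - 1*(-8) = h*j + 8 = 8 + h*j)
n((6*2)*5, 66)*((205 - 1*(-197))/214 + 313/311) = (8 + ((6*2)*5)*66)*((205 - 1*(-197))/214 + 313/311) = (8 + (12*5)*66)*((205 + 197)*(1/214) + 313*(1/311)) = (8 + 60*66)*(402*(1/214) + 313/311) = (8 + 3960)*(201/107 + 313/311) = 3968*(96002/33277) = 380935936/33277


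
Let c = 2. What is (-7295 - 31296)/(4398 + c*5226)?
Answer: -38591/14850 ≈ -2.5987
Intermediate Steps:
(-7295 - 31296)/(4398 + c*5226) = (-7295 - 31296)/(4398 + 2*5226) = -38591/(4398 + 10452) = -38591/14850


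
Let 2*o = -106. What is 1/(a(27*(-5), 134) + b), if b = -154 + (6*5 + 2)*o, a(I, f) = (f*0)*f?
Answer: -1/1850 ≈ -0.00054054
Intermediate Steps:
o = -53 (o = (½)*(-106) = -53)
a(I, f) = 0 (a(I, f) = 0*f = 0)
b = -1850 (b = -154 + (6*5 + 2)*(-53) = -154 + (30 + 2)*(-53) = -154 + 32*(-53) = -154 - 1696 = -1850)
1/(a(27*(-5), 134) + b) = 1/(0 - 1850) = 1/(-1850) = -1/1850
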